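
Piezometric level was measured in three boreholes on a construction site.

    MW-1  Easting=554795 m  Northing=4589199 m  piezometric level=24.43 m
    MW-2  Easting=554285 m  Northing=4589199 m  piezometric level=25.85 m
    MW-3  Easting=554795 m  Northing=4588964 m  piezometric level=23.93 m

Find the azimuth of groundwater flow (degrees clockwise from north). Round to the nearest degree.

∂h/∂x = (25.85 − 24.43) / (554285 − 554795) = -0.002784
∂h/∂y = (23.93 − 24.43) / (4588964 − 4589199) = +0.002128
Flow direction (−∇h) has components (+0.002784 E, -0.002128 N).
Azimuth = atan2(E, N) = atan2(+0.002784, -0.002128) = 127.4° ≈ 127°.

127°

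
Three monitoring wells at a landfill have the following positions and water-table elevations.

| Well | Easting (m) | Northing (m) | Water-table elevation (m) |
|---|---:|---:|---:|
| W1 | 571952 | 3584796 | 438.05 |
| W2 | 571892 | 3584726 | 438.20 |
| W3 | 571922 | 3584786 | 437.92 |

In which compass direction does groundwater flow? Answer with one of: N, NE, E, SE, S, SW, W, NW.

NW

Taking W1 as reference: W2−W1 = (-60, -70, +0.15); W3−W1 = (-30, -10, -0.13).
Determinant of the coordinate differences = (-60)·(-10) − (-30)·(-70) = -1500.
∂h/∂x = [(+0.15)·(-10) − (-0.13)·(-70)] / -1500 = +0.007067
∂h/∂y = [(-60)·(-0.13) − (-30)·(+0.15)] / -1500 = -0.008200
Flow = −∇h = (-0.007067 east, +0.008200 north), which points northwest.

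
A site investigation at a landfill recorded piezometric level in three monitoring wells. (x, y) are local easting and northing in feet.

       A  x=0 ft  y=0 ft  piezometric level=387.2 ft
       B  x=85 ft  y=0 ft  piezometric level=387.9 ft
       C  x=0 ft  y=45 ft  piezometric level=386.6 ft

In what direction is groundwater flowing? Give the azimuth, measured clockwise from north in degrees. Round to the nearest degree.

∂h/∂x = (387.9 − 387.2) / (85 − 0) = +0.008235
∂h/∂y = (386.6 − 387.2) / (45 − 0) = -0.01333
Flow direction (−∇h) has components (-0.008235 E, +0.01333 N).
Azimuth = atan2(E, N) = atan2(-0.008235, +0.01333) = 328.3° ≈ 328°.

328°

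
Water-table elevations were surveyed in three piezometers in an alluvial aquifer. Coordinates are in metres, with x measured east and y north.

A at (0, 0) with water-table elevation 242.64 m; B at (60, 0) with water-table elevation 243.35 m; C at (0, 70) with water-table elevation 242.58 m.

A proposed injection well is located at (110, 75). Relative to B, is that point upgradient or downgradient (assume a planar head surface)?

upgradient

∂h/∂x = (243.35 − 242.64) / (60 − 0) = +0.01183
∂h/∂y = (242.58 − 242.64) / (70 − 0) = -0.0008571
Head at (110, 75) = 242.64 + (+0.01183)·(110) + (-0.0008571)·(75) = 243.88 m.
That is higher than the 243.35 m at B, so the point is upgradient.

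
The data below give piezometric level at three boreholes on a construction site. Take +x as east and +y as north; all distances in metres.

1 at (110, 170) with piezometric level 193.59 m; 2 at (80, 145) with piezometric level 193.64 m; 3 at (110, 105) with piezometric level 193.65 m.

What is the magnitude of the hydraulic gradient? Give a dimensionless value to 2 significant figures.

With h = a·x + b·y + c and 1 as origin, the differences give:
  (-30)·a + (-25)·b = +0.05
  0·a + (-65)·b = +0.06
Eliminate b (×(-65) and ×(-25), subtract): 1950·a = -1.750 → a = ∂h/∂x = -0.0008974
Back-substitute: b = ∂h/∂y = -0.0009231.
|∇h| = √(-0.0008974² + -0.0009231²) = 0.001287

0.0013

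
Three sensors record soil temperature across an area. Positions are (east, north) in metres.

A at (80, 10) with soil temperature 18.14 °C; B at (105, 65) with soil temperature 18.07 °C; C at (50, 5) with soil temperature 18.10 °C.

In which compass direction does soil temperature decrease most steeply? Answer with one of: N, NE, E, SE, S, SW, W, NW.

NW

With T = a·x + b·y + c and A as origin, the differences give:
  25·a + 55·b = -0.07
  (-30)·a + (-5)·b = -0.04
Eliminate b (×(-5) and ×55, subtract): 1525·a = 2.550 → a = ∂T/∂x = +0.001672
Back-substitute: b = ∂T/∂y = -0.002033.
Steepest decrease is along −∇f = (-0.001672 E, +0.002033 N) → northwest.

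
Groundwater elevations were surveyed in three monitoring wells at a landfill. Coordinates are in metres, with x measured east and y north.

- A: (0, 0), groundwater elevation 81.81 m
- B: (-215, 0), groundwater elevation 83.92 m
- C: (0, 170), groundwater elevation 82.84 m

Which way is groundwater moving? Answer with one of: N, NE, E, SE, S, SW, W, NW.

SE

∂h/∂x = (83.92 − 81.81) / (-215 − 0) = -0.009814
∂h/∂y = (82.84 − 81.81) / (170 − 0) = +0.006059
Flow = −∇h = (+0.009814 east, -0.006059 north), which points southeast.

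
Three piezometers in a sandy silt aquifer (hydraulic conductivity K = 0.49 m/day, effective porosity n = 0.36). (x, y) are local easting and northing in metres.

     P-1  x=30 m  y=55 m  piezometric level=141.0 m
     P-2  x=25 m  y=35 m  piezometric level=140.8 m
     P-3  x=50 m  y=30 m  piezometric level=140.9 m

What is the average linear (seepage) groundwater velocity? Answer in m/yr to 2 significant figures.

Taking P-1 as reference: P-2−P-1 = (-5, -20, -0.2); P-3−P-1 = (20, -25, -0.1).
Solve a·Δx + b·Δy = Δh: det = (-5)·(-25) − 20·(-20) = 525.
∂h/∂x = [(-0.2)·(-25) − (-0.1)·(-20)] / 525 = +0.005714
∂h/∂y = [(-5)·(-0.1) − 20·(-0.2)] / 525 = +0.008571
|∇h| = √(0.005714² + 0.008571²) = 0.0103
Seepage velocity v = K·i/n = 0.49 × 0.0103 / 0.36 = 0.01402 m/day = 5.121 m/yr.

5.1 m/yr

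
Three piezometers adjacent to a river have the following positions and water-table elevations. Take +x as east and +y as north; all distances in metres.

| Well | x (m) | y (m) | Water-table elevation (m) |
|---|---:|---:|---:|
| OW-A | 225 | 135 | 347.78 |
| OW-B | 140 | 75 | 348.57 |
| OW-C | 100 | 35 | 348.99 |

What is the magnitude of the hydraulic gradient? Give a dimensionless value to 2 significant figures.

0.0076

With h = a·x + b·y + c and OW-A as origin, the differences give:
  (-85)·a + (-60)·b = +0.79
  (-125)·a + (-100)·b = +1.21
Eliminate b (×(-100) and ×(-60), subtract): 1000·a = -6.400 → a = ∂h/∂x = -0.006400
Back-substitute: b = ∂h/∂y = -0.004100.
|∇h| = √(-0.006400² + -0.004100²) = 0.007601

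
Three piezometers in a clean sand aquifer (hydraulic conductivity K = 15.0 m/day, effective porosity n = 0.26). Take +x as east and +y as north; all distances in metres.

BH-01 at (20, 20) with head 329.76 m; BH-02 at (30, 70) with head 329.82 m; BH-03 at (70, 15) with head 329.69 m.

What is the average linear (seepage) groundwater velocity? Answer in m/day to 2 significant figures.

0.11 m/day

Differences from BH-01: to BH-02 (Δx, Δy, Δh) = (10, 50, +0.06); to BH-03 = (50, -5, -0.07).
Determinant of the coordinate differences = 10·(-5) − 50·50 = -2550.
∂h/∂x = [(+0.06)·(-5) − (-0.07)·50] / -2550 = -0.001255
∂h/∂y = [10·(-0.07) − 50·(+0.06)] / -2550 = +0.001451
|∇h| = √(-0.001255² + 0.001451²) = 0.001918
Seepage velocity v = K·i/n = 15.0 × 0.001918 / 0.26 = 0.1107 m/day.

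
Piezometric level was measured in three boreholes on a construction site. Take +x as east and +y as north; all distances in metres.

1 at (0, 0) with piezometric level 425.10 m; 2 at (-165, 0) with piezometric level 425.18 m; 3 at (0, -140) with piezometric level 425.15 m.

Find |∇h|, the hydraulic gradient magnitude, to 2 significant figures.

∂h/∂x = (425.18 − 425.10) / (-165 − 0) = -0.0004848
∂h/∂y = (425.15 − 425.10) / (-140 − 0) = -0.0003571
|∇h| = √(-0.0004848² + -0.0003571²) = 0.0006021

0.00060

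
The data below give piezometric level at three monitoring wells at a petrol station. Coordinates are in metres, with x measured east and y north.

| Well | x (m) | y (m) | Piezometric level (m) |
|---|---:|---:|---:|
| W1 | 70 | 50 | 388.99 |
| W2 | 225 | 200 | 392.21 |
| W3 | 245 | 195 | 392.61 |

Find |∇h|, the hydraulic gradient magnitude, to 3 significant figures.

0.0202

With h = a·x + b·y + c and W1 as origin, the differences give:
  155·a + 150·b = +3.22
  175·a + 145·b = +3.62
Eliminate b (×145 and ×150, subtract): -3775·a = -76.100 → a = ∂h/∂x = +0.02016
Back-substitute: b = ∂h/∂y = +0.0006358.
|∇h| = √(0.02016² + 0.0006358²) = 0.02017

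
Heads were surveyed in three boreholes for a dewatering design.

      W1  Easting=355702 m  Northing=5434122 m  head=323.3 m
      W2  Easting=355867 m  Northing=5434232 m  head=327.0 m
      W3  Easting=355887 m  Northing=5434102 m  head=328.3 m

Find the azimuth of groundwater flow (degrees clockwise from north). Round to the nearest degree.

Differences from W1: to W2 (Δx, Δy, Δh) = (165, 110, +3.7); to W3 = (185, -20, +5.0).
Determinant of the coordinate differences = 165·(-20) − 185·110 = -23650.
∂h/∂x = [(+3.7)·(-20) − (+5.0)·110] / -23650 = +0.02638
∂h/∂y = [165·(+5.0) − 185·(+3.7)] / -23650 = -0.005941
Flow direction (−∇h) has components (-0.02638 E, +0.005941 N).
Azimuth = atan2(E, N) = atan2(-0.02638, +0.005941) = 282.7° ≈ 283°.

283°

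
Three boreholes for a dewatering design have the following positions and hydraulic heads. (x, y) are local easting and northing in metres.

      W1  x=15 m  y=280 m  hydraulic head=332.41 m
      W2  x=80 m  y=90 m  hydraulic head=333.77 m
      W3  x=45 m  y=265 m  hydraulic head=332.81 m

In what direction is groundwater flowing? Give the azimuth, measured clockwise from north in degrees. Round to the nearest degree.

285°

Taking W1 as reference: W2−W1 = (65, -190, +1.36); W3−W1 = (30, -15, +0.40).
Solve a·Δx + b·Δy = Δh: det = 65·(-15) − 30·(-190) = 4725.
∂h/∂x = [(+1.36)·(-15) − (+0.40)·(-190)] / 4725 = +0.01177
∂h/∂y = [65·(+0.40) − 30·(+1.36)] / 4725 = -0.003132
Flow direction (−∇h) has components (-0.01177 E, +0.003132 N).
Azimuth = atan2(E, N) = atan2(-0.01177, +0.003132) = 284.9° ≈ 285°.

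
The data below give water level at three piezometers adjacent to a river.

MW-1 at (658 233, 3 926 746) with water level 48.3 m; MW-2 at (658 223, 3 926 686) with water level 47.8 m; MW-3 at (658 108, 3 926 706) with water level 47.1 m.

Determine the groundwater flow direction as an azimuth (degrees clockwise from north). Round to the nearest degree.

226°

Taking MW-1 as reference: MW-2−MW-1 = (-10, -60, -0.5); MW-3−MW-1 = (-125, -40, -1.2).
Solve a·Δx + b·Δy = Δh: det = (-10)·(-40) − (-125)·(-60) = -7100.
∂h/∂x = [(-0.5)·(-40) − (-1.2)·(-60)] / -7100 = +0.007324
∂h/∂y = [(-10)·(-1.2) − (-125)·(-0.5)] / -7100 = +0.007113
Flow direction (−∇h) has components (-0.007324 E, -0.007113 N).
Azimuth = atan2(E, N) = atan2(-0.007324, -0.007113) = 225.8° ≈ 226°.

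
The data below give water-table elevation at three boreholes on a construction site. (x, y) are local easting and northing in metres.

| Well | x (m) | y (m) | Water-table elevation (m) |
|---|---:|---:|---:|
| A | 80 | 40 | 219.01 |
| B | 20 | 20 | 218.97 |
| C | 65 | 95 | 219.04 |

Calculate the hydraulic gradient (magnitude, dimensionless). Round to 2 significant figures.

0.00080

Three-point gradient (reference A): Δ to B = (-60, -20, -0.04), Δ to C = (-15, 55, +0.03).
∂h/∂x = +0.0004444, ∂h/∂y = +0.0006667 (det = -3600).
|∇h| = √(0.0004444² + 0.0006667²) = 0.0008012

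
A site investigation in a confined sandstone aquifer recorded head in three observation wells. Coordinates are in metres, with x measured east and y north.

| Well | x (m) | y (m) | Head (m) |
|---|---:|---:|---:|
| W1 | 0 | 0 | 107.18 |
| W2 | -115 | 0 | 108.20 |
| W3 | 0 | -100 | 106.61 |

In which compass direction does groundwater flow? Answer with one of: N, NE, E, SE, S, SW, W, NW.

∂h/∂x = (108.20 − 107.18) / (-115 − 0) = -0.008870
∂h/∂y = (106.61 − 107.18) / (-100 − 0) = +0.005700
Flow = −∇h = (+0.008870 east, -0.005700 north), which points southeast.

SE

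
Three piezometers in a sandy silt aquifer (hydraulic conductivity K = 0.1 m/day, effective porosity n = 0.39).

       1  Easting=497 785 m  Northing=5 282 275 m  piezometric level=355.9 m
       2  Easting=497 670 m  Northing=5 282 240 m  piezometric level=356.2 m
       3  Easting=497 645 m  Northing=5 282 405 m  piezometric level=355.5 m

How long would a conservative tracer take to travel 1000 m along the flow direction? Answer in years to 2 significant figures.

Taking 1 as reference: 2−1 = (-115, -35, +0.3); 3−1 = (-140, 130, -0.4).
Determinant of the coordinate differences = (-115)·130 − (-140)·(-35) = -19850.
∂h/∂x = [(+0.3)·130 − (-0.4)·(-35)] / -19850 = -0.001259
∂h/∂y = [(-115)·(-0.4) − (-140)·(+0.3)] / -19850 = -0.004433
|∇h| = √(-0.001259² + -0.004433²) = 0.004608
Seepage velocity v = K·i/n = 0.1 × 0.004608 / 0.39 = 0.001182 m/day.
t = 1000 / 0.001182 = 8.46e+05 days = 2.32e+03 years.

2300 years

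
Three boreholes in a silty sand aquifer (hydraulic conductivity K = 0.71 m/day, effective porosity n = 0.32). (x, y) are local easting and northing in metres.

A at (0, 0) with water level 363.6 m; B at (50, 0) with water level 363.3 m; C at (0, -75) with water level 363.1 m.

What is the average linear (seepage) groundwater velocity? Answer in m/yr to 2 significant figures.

∂h/∂x = (363.3 − 363.6) / (50 − 0) = -0.006000
∂h/∂y = (363.1 − 363.6) / (-75 − 0) = +0.006667
|∇h| = √(-0.006000² + 0.006667²) = 0.008969
Seepage velocity v = K·i/n = 0.71 × 0.008969 / 0.32 = 0.0199 m/day = 7.268 m/yr.

7.3 m/yr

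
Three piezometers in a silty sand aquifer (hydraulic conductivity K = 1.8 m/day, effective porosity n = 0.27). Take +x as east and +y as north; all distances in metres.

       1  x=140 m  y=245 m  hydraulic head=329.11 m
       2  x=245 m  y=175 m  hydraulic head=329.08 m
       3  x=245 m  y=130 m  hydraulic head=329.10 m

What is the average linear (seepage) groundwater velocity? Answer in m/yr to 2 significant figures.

Differences from 1: to 2 (Δx, Δy, Δh) = (105, -70, -0.03); to 3 = (105, -115, -0.01).
Solve a·Δx + b·Δy = Δh: det = 105·(-115) − 105·(-70) = -4725.
∂h/∂x = [(-0.03)·(-115) − (-0.01)·(-70)] / -4725 = -0.0005820
∂h/∂y = [105·(-0.01) − 105·(-0.03)] / -4725 = -0.0004444
|∇h| = √(-0.0005820² + -0.0004444²) = 0.0007323
Seepage velocity v = K·i/n = 1.8 × 0.0007323 / 0.27 = 0.004882 m/day = 1.783 m/yr.

1.8 m/yr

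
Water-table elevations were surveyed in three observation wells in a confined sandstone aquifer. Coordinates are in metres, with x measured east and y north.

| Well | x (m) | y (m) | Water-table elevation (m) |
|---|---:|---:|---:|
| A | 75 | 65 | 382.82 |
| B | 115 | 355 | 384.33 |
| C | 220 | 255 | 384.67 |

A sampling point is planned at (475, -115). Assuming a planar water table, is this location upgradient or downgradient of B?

upgradient

Differences from A: to B (Δx, Δy, Δh) = (40, 290, +1.51); to C = (145, 190, +1.85).
Determinant of the coordinate differences = 40·190 − 145·290 = -34450.
∂h/∂x = [(+1.51)·190 − (+1.85)·290] / -34450 = +0.007245
∂h/∂y = [40·(+1.85) − 145·(+1.51)] / -34450 = +0.004208
Head at (475, -115) = 382.82 + (+0.007245)·(400) + (+0.004208)·(-180) = 384.96 m.
That is higher than the 384.33 m at B, so the point is upgradient.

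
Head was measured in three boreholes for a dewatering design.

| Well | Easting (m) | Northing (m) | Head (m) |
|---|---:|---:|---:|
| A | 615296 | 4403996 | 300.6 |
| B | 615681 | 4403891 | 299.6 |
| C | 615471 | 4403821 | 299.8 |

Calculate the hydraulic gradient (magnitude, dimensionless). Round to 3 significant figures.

0.00329

Taking A as reference: B−A = (385, -105, -1.0); C−A = (175, -175, -0.8).
Solve a·Δx + b·Δy = Δh: det = 385·(-175) − 175·(-105) = -49000.
∂h/∂x = [(-1.0)·(-175) − (-0.8)·(-105)] / -49000 = -0.001857
∂h/∂y = [385·(-0.8) − 175·(-1.0)] / -49000 = +0.002714
|∇h| = √(-0.001857² + 0.002714²) = 0.003289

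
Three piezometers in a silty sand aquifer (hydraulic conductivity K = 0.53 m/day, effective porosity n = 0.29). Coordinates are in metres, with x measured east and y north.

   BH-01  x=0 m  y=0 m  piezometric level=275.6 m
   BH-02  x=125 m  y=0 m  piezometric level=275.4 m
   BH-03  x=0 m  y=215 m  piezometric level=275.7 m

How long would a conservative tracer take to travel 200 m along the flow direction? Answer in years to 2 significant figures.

∂h/∂x = (275.4 − 275.6) / (125 − 0) = -0.001600
∂h/∂y = (275.7 − 275.6) / (215 − 0) = +0.0004651
|∇h| = √(-0.001600² + 0.0004651²) = 0.001666
Seepage velocity v = K·i/n = 0.53 × 0.001666 / 0.29 = 0.003045 m/day.
t = 200 / 0.003045 = 6.568e+04 days = 180 years.

180 years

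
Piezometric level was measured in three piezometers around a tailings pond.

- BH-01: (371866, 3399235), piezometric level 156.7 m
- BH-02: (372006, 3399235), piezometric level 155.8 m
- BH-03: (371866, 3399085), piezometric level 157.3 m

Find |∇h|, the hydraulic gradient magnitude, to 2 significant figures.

0.0076

∂h/∂x = (155.8 − 156.7) / (372006 − 371866) = -0.006429
∂h/∂y = (157.3 − 156.7) / (3399085 − 3399235) = -0.004000
|∇h| = √(-0.006429² + -0.004000²) = 0.007572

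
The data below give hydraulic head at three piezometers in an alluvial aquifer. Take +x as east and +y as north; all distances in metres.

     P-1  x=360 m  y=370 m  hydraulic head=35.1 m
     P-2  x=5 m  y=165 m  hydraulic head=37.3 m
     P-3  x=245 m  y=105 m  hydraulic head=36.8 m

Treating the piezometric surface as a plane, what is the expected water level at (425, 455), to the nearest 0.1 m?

With h = a·x + b·y + c and P-1 as origin, the differences give:
  (-355)·a + (-205)·b = +2.2
  (-115)·a + (-265)·b = +1.7
Eliminate b (×(-265) and ×(-205), subtract): 70500·a = -234.50 → a = ∂h/∂x = -0.003326
Back-substitute: b = ∂h/∂y = -0.004972.
h(425, 455) = 35.1 + (-0.003326)·(65) + (-0.004972)·(85) = 35.1 -0.216 -0.423 = 34.461 m.

34.5 m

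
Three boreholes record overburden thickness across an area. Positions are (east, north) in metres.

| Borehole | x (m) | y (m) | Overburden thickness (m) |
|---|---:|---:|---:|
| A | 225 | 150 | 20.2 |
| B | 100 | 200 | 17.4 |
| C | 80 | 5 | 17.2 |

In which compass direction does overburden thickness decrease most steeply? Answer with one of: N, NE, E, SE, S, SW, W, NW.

W

With d = a·x + b·y + c and A as origin, the differences give:
  (-125)·a + 50·b = -2.8
  (-145)·a + (-145)·b = -3.0
Eliminate b (×(-145) and ×50, subtract): 25375·a = 556.00 → a = ∂d/∂x = +0.02191
Back-substitute: b = ∂d/∂y = -0.001222.
Steepest decrease is along −∇f = (-0.02191 E, +0.001222 N) → west.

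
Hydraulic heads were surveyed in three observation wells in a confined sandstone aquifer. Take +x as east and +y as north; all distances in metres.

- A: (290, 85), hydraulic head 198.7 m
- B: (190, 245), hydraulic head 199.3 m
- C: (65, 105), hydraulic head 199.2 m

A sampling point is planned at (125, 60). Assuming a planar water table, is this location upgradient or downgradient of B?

downgradient

Three-point gradient (reference A): Δ to B = (-100, 160, +0.6), Δ to C = (-225, 20, +0.5).
∂h/∂x = -0.002000, ∂h/∂y = +0.002500 (det = 34000).
Head at (125, 60) = 198.7 + (-0.002000)·(-165) + (+0.002500)·(-25) = 198.97 m.
That is lower than the 199.3 m at B, so the point is downgradient.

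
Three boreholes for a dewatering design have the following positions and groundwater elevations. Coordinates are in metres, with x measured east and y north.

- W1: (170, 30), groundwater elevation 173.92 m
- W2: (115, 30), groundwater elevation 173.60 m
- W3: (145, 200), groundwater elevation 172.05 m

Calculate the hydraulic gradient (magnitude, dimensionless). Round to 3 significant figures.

Three-point gradient (reference W1): Δ to W2 = (-55, 0, -0.32), Δ to W3 = (-25, 170, -1.87).
∂h/∂x = +0.005818, ∂h/∂y = -0.01014 (det = -9350).
|∇h| = √(0.005818² + -0.01014²) = 0.01169

0.0117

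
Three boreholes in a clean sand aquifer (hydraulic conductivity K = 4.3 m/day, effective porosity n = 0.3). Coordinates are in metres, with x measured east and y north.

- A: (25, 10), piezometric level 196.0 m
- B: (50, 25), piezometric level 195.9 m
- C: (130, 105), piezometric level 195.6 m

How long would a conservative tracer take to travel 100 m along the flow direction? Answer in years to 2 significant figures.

4.3 years

Differences from A: to B (Δx, Δy, Δh) = (25, 15, -0.1); to C = (105, 95, -0.4).
Determinant of the coordinate differences = 25·95 − 105·15 = 800.
∂h/∂x = [(-0.1)·95 − (-0.4)·15] / 800 = -0.004375
∂h/∂y = [25·(-0.4) − 105·(-0.1)] / 800 = +0.0006250
|∇h| = √(-0.004375² + 0.0006250²) = 0.004419
Seepage velocity v = K·i/n = 4.3 × 0.004419 / 0.3 = 0.06334 m/day.
t = 100 / 0.06334 = 1579 days = 4.32 years.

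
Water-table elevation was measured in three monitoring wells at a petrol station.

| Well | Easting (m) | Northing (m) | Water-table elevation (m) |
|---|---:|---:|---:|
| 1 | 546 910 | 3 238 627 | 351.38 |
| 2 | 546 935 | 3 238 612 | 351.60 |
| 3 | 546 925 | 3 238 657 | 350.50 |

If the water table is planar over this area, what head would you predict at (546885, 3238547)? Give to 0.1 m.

Differences from 1: to 2 (Δx, Δy, Δh) = (25, -15, +0.22); to 3 = (15, 30, -0.88).
Solve a·Δx + b·Δy = Δh: det = 25·30 − 15·(-15) = 975.
∂h/∂x = [(+0.22)·30 − (-0.88)·(-15)] / 975 = -0.006769
∂h/∂y = [25·(-0.88) − 15·(+0.22)] / 975 = -0.02595
h(546885, 3238547) = 351.38 + (-0.006769)·(-25) + (-0.02595)·(-80) = 351.38 +0.169 +2.076 = 353.625 m.

353.6 m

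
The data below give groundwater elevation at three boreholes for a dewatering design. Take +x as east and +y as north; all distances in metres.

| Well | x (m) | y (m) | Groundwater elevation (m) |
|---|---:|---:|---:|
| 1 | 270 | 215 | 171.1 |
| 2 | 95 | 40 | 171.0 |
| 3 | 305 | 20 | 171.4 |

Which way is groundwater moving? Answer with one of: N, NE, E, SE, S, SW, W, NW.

NW

With h = a·x + b·y + c and 1 as origin, the differences give:
  (-175)·a + (-175)·b = -0.1
  35·a + (-195)·b = +0.3
Eliminate b (×(-195) and ×(-175), subtract): 40250·a = 72.00 → a = ∂h/∂x = +0.001789
Back-substitute: b = ∂h/∂y = -0.001217.
Flow = −∇h = (-0.001789 east, +0.001217 north), which points northwest.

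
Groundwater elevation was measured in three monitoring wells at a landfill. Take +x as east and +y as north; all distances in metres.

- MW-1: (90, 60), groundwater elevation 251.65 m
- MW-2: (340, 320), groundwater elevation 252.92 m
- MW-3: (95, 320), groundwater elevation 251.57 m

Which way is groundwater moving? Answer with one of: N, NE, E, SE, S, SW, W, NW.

Differences from MW-1: to MW-2 (Δx, Δy, Δh) = (250, 260, +1.27); to MW-3 = (5, 260, -0.08).
Determinant of the coordinate differences = 250·260 − 5·260 = 63700.
∂h/∂x = [(+1.27)·260 − (-0.08)·260] / 63700 = +0.005510
∂h/∂y = [250·(-0.08) − 5·(+1.27)] / 63700 = -0.0004137
Flow = −∇h = (-0.005510 east, +0.0004137 north), which points west.

W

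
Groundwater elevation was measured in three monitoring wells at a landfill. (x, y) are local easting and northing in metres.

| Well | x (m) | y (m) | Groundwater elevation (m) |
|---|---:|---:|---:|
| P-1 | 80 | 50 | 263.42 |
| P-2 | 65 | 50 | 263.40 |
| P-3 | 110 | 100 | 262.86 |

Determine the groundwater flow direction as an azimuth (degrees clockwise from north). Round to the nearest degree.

With h = a·x + b·y + c and P-1 as origin, the differences give:
  (-15)·a + 0·b = -0.02
  30·a + 50·b = -0.56
Eliminate b (×50 and ×0, subtract): -750·a = -1.000 → a = ∂h/∂x = +0.001333
Back-substitute: b = ∂h/∂y = -0.01200.
Flow direction (−∇h) has components (-0.001333 E, +0.01200 N).
Azimuth = atan2(E, N) = atan2(-0.001333, +0.01200) = 353.7° ≈ 354°.

354°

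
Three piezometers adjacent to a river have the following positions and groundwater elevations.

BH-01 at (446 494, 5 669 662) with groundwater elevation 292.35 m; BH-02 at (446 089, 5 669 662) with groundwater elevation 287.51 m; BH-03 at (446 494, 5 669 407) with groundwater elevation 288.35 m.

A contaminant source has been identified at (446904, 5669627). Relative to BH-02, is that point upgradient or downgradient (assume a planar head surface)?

upgradient

∂h/∂x = (287.51 − 292.35) / (446089 − 446494) = +0.01195
∂h/∂y = (288.35 − 292.35) / (5669407 − 5669662) = +0.01569
Head at (446904, 5669627) = 292.35 + (+0.01195)·(410) + (+0.01569)·(-35) = 296.70 m.
That is higher than the 287.51 m at BH-02, so the point is upgradient.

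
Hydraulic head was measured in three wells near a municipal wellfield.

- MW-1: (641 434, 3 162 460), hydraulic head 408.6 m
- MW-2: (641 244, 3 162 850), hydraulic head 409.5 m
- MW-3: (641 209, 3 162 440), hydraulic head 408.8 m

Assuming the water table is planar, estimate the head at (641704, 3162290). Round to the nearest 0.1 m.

408.0 m

Differences from MW-1: to MW-2 (Δx, Δy, Δh) = (-190, 390, +0.9); to MW-3 = (-225, -20, +0.2).
Determinant of the coordinate differences = (-190)·(-20) − (-225)·390 = 91550.
∂h/∂x = [(+0.9)·(-20) − (+0.2)·390] / 91550 = -0.001049
∂h/∂y = [(-190)·(+0.2) − (-225)·(+0.9)] / 91550 = +0.001797
h(641704, 3162290) = 408.6 + (-0.001049)·(270) + (+0.001797)·(-170) = 408.6 -0.283 -0.305 = 408.011 m.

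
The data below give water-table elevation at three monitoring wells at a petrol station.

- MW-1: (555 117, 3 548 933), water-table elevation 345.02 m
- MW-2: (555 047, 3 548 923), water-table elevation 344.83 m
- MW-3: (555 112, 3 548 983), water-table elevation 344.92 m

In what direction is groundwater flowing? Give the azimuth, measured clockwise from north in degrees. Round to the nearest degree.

Differences from MW-1: to MW-2 (Δx, Δy, Δh) = (-70, -10, -0.19); to MW-3 = (-5, 50, -0.10).
Solve a·Δx + b·Δy = Δh: det = (-70)·50 − (-5)·(-10) = -3550.
∂h/∂x = [(-0.19)·50 − (-0.10)·(-10)] / -3550 = +0.002958
∂h/∂y = [(-70)·(-0.10) − (-5)·(-0.19)] / -3550 = -0.001704
Flow direction (−∇h) has components (-0.002958 E, +0.001704 N).
Azimuth = atan2(E, N) = atan2(-0.002958, +0.001704) = 300.0° ≈ 300°.

300°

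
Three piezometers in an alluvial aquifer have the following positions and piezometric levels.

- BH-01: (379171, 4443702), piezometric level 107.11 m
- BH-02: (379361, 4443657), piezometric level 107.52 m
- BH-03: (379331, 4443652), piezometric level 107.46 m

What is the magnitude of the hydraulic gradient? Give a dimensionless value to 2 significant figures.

With h = a·x + b·y + c and BH-01 as origin, the differences give:
  190·a + (-45)·b = +0.41
  160·a + (-50)·b = +0.35
Eliminate b (×(-50) and ×(-45), subtract): -2300·a = -4.750 → a = ∂h/∂x = +0.002065
Back-substitute: b = ∂h/∂y = -0.0003913.
|∇h| = √(0.002065² + -0.0003913²) = 0.002102

0.0021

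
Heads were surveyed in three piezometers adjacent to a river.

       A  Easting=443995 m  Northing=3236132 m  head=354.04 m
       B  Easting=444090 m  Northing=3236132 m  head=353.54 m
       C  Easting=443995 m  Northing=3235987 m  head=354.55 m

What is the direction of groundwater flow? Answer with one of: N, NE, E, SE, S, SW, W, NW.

∂h/∂x = (353.54 − 354.04) / (444090 − 443995) = -0.005263
∂h/∂y = (354.55 − 354.04) / (3235987 − 3236132) = -0.003517
Flow = −∇h = (+0.005263 east, +0.003517 north), which points northeast.

NE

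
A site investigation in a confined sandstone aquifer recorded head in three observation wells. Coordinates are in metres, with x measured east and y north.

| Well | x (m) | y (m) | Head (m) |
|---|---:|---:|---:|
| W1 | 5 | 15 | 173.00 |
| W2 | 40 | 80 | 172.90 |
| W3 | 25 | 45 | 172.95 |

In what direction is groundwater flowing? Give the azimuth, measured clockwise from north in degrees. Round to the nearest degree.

045°

Differences from W1: to W2 (Δx, Δy, Δh) = (35, 65, -0.10); to W3 = (20, 30, -0.05).
Determinant of the coordinate differences = 35·30 − 20·65 = -250.
∂h/∂x = [(-0.10)·30 − (-0.05)·65] / -250 = -0.001000
∂h/∂y = [35·(-0.05) − 20·(-0.10)] / -250 = -0.0010000
Flow direction (−∇h) has components (+0.001000 E, +0.0010000 N).
Azimuth = atan2(E, N) = atan2(+0.001000, +0.0010000) = 45.0° ≈ 045°.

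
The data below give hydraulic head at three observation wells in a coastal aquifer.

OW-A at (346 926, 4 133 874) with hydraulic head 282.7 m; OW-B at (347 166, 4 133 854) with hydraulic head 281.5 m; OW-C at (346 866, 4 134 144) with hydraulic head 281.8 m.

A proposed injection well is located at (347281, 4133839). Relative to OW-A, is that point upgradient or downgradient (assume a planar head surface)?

Taking OW-A as reference: OW-B−OW-A = (240, -20, -1.2); OW-C−OW-A = (-60, 270, -0.9).
Determinant of the coordinate differences = 240·270 − (-60)·(-20) = 63600.
∂h/∂x = [(-1.2)·270 − (-0.9)·(-20)] / 63600 = -0.005377
∂h/∂y = [240·(-0.9) − (-60)·(-1.2)] / 63600 = -0.004528
Head at (347281, 4133839) = 282.7 + (-0.005377)·(355) + (-0.004528)·(-35) = 280.95 m.
That is lower than the 282.7 m at OW-A, so the point is downgradient.

downgradient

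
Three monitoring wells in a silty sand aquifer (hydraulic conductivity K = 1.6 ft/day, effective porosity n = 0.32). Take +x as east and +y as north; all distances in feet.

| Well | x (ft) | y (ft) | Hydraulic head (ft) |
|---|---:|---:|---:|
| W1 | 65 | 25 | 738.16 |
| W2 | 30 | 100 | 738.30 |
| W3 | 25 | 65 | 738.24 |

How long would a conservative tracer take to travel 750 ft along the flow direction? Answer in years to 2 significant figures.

Taking W1 as reference: W2−W1 = (-35, 75, +0.14); W3−W1 = (-40, 40, +0.08).
Solve a·Δx + b·Δy = Δh: det = (-35)·40 − (-40)·75 = 1600.
∂h/∂x = [(+0.14)·40 − (+0.08)·75] / 1600 = -0.0002500
∂h/∂y = [(-35)·(+0.08) − (-40)·(+0.14)] / 1600 = +0.001750
|∇h| = √(-0.0002500² + 0.001750²) = 0.001768
Seepage velocity v = K·i/n = 1.6 × 0.001768 / 0.32 = 0.00884 ft/day.
t = 750 / 0.00884 = 8.484e+04 days = 232 years.

230 years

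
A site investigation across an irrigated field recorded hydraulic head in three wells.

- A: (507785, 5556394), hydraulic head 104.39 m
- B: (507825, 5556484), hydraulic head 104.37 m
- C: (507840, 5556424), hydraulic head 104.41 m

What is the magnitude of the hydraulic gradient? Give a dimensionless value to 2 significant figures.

0.00082

Taking A as reference: B−A = (40, 90, -0.02); C−A = (55, 30, +0.02).
Solve a·Δx + b·Δy = Δh: det = 40·30 − 55·90 = -3750.
∂h/∂x = [(-0.02)·30 − (+0.02)·90] / -3750 = +0.0006400
∂h/∂y = [40·(+0.02) − 55·(-0.02)] / -3750 = -0.0005067
|∇h| = √(0.0006400² + -0.0005067²) = 0.0008163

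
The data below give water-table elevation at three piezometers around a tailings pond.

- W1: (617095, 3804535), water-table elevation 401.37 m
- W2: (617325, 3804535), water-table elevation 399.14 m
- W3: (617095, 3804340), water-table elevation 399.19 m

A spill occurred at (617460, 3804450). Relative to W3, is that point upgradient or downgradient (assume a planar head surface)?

∂h/∂x = (399.14 − 401.37) / (617325 − 617095) = -0.009696
∂h/∂y = (399.19 − 401.37) / (3804340 − 3804535) = +0.01118
Head at (617460, 3804450) = 401.37 + (-0.009696)·(365) + (+0.01118)·(-85) = 396.88 m.
That is lower than the 399.19 m at W3, so the point is downgradient.

downgradient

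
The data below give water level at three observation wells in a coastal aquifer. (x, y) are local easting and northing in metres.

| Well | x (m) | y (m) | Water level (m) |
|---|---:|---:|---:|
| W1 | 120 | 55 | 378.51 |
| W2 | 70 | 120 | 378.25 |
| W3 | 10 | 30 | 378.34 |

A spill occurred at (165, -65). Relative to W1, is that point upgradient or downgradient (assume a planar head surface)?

upgradient

Differences from W1: to W2 (Δx, Δy, Δh) = (-50, 65, -0.26); to W3 = (-110, -25, -0.17).
Solve a·Δx + b·Δy = Δh: det = (-50)·(-25) − (-110)·65 = 8400.
∂h/∂x = [(-0.26)·(-25) − (-0.17)·65] / 8400 = +0.002089
∂h/∂y = [(-50)·(-0.17) − (-110)·(-0.26)] / 8400 = -0.002393
Head at (165, -65) = 378.51 + (+0.002089)·(45) + (-0.002393)·(-120) = 378.89 m.
That is higher than the 378.51 m at W1, so the point is upgradient.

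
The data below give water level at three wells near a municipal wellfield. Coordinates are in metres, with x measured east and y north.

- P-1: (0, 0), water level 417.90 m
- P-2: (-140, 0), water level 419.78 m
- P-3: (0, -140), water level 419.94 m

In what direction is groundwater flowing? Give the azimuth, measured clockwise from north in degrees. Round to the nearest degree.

043°

∂h/∂x = (419.78 − 417.90) / (-140 − 0) = -0.01343
∂h/∂y = (419.94 − 417.90) / (-140 − 0) = -0.01457
Flow direction (−∇h) has components (+0.01343 E, +0.01457 N).
Azimuth = atan2(E, N) = atan2(+0.01343, +0.01457) = 42.7° ≈ 043°.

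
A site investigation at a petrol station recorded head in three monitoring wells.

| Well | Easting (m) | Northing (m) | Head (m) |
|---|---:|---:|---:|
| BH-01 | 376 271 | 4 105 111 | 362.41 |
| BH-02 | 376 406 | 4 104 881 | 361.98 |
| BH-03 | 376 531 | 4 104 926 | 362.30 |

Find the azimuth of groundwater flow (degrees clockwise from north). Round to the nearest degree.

209°

With h = a·x + b·y + c and BH-01 as origin, the differences give:
  135·a + (-230)·b = -0.43
  260·a + (-185)·b = -0.11
Eliminate b (×(-185) and ×(-230), subtract): 34825·a = 54.250 → a = ∂h/∂x = +0.001558
Back-substitute: b = ∂h/∂y = +0.002784.
Flow direction (−∇h) has components (-0.001558 E, -0.002784 N).
Azimuth = atan2(E, N) = atan2(-0.001558, -0.002784) = 209.2° ≈ 209°.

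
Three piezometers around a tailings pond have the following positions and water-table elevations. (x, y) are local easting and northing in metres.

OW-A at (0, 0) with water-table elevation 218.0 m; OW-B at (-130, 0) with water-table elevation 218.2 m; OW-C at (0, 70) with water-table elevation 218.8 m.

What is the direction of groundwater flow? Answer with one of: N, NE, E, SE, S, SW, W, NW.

S

∂h/∂x = (218.2 − 218.0) / (-130 − 0) = -0.001538
∂h/∂y = (218.8 − 218.0) / (70 − 0) = +0.01143
Flow = −∇h = (+0.001538 east, -0.01143 north), which points south.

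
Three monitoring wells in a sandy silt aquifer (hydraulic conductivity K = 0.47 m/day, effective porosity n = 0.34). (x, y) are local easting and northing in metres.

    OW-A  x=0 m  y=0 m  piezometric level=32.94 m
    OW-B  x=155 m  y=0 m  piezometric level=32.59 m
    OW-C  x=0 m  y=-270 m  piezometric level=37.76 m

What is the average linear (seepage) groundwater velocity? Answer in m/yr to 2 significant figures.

∂h/∂x = (32.59 − 32.94) / (155 − 0) = -0.002258
∂h/∂y = (37.76 − 32.94) / (-270 − 0) = -0.01785
|∇h| = √(-0.002258² + -0.01785²) = 0.01799
Seepage velocity v = K·i/n = 0.47 × 0.01799 / 0.34 = 0.02487 m/day = 9.084 m/yr.

9.1 m/yr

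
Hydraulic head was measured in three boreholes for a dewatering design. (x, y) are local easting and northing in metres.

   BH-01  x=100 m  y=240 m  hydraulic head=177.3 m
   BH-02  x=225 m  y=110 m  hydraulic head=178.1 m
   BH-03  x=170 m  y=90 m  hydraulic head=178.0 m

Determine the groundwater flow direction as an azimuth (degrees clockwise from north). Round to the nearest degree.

With h = a·x + b·y + c and BH-01 as origin, the differences give:
  125·a + (-130)·b = +0.8
  70·a + (-150)·b = +0.7
Eliminate b (×(-150) and ×(-130), subtract): -9650·a = -29.00 → a = ∂h/∂x = +0.003005
Back-substitute: b = ∂h/∂y = -0.003264.
Flow direction (−∇h) has components (-0.003005 E, +0.003264 N).
Azimuth = atan2(E, N) = atan2(-0.003005, +0.003264) = 317.4° ≈ 317°.

317°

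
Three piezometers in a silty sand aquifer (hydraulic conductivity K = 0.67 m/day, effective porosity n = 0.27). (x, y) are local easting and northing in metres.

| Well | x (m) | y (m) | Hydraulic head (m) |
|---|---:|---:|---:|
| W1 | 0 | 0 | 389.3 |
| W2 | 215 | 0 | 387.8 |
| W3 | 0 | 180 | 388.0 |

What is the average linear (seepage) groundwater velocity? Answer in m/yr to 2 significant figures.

∂h/∂x = (387.8 − 389.3) / (215 − 0) = -0.006977
∂h/∂y = (388.0 − 389.3) / (180 − 0) = -0.007222
|∇h| = √(-0.006977² + -0.007222²) = 0.01004
Seepage velocity v = K·i/n = 0.67 × 0.01004 / 0.27 = 0.02491 m/day = 9.098 m/yr.

9.1 m/yr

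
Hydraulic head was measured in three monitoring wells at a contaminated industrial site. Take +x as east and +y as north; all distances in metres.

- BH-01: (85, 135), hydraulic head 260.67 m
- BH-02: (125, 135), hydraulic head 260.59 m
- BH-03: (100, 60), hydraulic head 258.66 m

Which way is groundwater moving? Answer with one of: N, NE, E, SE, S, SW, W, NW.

S

Three-point gradient (reference BH-01): Δ to BH-02 = (40, 0, -0.08), Δ to BH-03 = (15, -75, -2.01).
∂h/∂x = -0.002000, ∂h/∂y = +0.02640 (det = -3000).
Flow = −∇h = (+0.002000 east, -0.02640 north), which points south.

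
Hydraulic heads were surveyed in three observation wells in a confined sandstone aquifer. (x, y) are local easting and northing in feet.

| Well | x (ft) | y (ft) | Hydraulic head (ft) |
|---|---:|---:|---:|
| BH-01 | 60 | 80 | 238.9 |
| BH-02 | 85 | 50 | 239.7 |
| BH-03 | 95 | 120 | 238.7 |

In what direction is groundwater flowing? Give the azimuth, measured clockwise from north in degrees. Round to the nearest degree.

Differences from BH-01: to BH-02 (Δx, Δy, Δh) = (25, -30, +0.8); to BH-03 = (35, 40, -0.2).
Determinant of the coordinate differences = 25·40 − 35·(-30) = 2050.
∂h/∂x = [(+0.8)·40 − (-0.2)·(-30)] / 2050 = +0.01268
∂h/∂y = [25·(-0.2) − 35·(+0.8)] / 2050 = -0.01610
Flow direction (−∇h) has components (-0.01268 E, +0.01610 N).
Azimuth = atan2(E, N) = atan2(-0.01268, +0.01610) = 321.8° ≈ 322°.

322°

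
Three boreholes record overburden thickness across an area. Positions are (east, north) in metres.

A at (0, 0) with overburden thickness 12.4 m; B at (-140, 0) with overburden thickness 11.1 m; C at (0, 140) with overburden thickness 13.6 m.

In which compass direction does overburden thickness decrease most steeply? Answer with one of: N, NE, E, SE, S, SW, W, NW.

SW

∂d/∂x = (11.1 − 12.4) / (-140 − 0) = +0.009286
∂d/∂y = (13.6 − 12.4) / (140 − 0) = +0.008571
Steepest decrease is along −∇f = (-0.009286 E, -0.008571 N) → southwest.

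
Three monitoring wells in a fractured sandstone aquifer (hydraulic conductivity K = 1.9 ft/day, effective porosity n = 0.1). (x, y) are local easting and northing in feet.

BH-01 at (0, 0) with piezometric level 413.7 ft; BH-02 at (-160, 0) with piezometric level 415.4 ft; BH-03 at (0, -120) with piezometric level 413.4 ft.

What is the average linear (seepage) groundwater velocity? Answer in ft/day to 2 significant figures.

0.21 ft/day

∂h/∂x = (415.4 − 413.7) / (-160 − 0) = -0.01062
∂h/∂y = (413.4 − 413.7) / (-120 − 0) = +0.002500
|∇h| = √(-0.01062² + 0.002500²) = 0.01091
Seepage velocity v = K·i/n = 1.9 × 0.01091 / 0.1 = 0.2073 ft/day.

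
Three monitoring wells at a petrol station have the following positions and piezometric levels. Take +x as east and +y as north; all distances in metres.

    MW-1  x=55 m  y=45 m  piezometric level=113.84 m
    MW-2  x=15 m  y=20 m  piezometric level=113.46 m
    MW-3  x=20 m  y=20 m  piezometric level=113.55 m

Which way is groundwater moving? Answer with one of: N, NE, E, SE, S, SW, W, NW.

Three-point gradient (reference MW-1): Δ to MW-2 = (-40, -25, -0.38), Δ to MW-3 = (-35, -25, -0.29).
∂h/∂x = +0.01800, ∂h/∂y = -0.01360 (det = 125).
Flow = −∇h = (-0.01800 east, +0.01360 north), which points northwest.

NW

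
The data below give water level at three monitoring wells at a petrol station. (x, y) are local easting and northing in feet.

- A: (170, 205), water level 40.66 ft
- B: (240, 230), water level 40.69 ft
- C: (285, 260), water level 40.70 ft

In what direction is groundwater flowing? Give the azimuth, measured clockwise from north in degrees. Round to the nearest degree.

315°

Taking A as reference: B−A = (70, 25, +0.03); C−A = (115, 55, +0.04).
Determinant of the coordinate differences = 70·55 − 115·25 = 975.
∂h/∂x = [(+0.03)·55 − (+0.04)·25] / 975 = +0.0006667
∂h/∂y = [70·(+0.04) − 115·(+0.03)] / 975 = -0.0006667
Flow direction (−∇h) has components (-0.0006667 E, +0.0006667 N).
Azimuth = atan2(E, N) = atan2(-0.0006667, +0.0006667) = 315.0° ≈ 315°.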